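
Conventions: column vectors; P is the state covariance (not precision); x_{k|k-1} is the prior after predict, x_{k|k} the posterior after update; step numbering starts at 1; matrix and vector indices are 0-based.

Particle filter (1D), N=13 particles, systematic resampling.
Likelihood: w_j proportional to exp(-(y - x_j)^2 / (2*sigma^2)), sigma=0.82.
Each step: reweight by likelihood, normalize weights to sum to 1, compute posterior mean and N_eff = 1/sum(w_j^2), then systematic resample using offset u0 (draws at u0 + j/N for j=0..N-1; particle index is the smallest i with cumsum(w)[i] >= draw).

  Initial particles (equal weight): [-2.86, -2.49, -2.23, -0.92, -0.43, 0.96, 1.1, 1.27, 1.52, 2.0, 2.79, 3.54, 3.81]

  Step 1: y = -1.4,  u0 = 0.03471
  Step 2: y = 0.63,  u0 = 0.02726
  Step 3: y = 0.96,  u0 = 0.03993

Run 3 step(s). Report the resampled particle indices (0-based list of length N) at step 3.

resampled_idx = [1, 3, 5, 6, 6, 7, 8, 8, 9, 10, 11, 11, 12]

step 1: w=[0.0792, 0.1596, 0.2314, 0.3254, 0.1919, 0.0061, 0.0037, 0.0019, 0.0007, 0.0001, 0.0000, 0.0000, 0.0000]  mean=-1.5082  Neff=4.3848  idx=[0, 1, 1, 2, 2, 2, 3, 3, 3, 3, 4, 4, 4]
step 2: w=[0.0001, 0.0004, 0.0004, 0.0012, 0.0012, 0.0012, 0.0846, 0.0846, 0.0846, 0.0846, 0.2191, 0.2191, 0.2191]  mean=-0.6038  Neff=5.7927  idx=[6, 7, 8, 8, 9, 10, 10, 11, 11, 11, 12, 12, 12]
step 3: w=[0.0319, 0.0319, 0.0319, 0.0319, 0.0319, 0.1051, 0.1051, 0.1051, 0.1051, 0.1051, 0.1051, 0.1051, 0.1051]  mean=-0.5082  Neff=10.7085  idx=[1, 3, 5, 6, 6, 7, 8, 8, 9, 10, 11, 11, 12]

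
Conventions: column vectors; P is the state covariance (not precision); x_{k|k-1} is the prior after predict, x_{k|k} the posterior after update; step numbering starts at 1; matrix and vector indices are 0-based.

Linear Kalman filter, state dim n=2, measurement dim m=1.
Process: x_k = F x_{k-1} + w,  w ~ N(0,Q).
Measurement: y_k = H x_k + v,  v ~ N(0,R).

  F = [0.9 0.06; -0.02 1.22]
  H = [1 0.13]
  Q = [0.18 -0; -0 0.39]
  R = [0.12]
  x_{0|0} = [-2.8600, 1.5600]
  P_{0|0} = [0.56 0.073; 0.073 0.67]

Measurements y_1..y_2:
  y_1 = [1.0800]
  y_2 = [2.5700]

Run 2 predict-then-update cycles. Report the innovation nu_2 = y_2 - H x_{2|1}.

step 1: x^-=[-2.4804, 1.9604]  P^-=[0.6439 0.1190; 0.1190 1.3839]  S=[0.8182]  K=[0.8058; 0.3653]  nu=[3.3055]  x^+=[0.1834, 3.1681]  P^+=[0.1125 -0.1219; -0.1219 1.2747]
step 2: x^-=[0.3551, 3.8614]  P^-=[0.2626 -0.0424; -0.0424 2.2932]  S=[0.4103]  K=[0.6265; 0.6233]  nu=[1.7129]  x^+=[1.4283, 4.9289]  P^+=[0.1015 -0.2026; -0.2026 2.1338]

innov = [1.7129]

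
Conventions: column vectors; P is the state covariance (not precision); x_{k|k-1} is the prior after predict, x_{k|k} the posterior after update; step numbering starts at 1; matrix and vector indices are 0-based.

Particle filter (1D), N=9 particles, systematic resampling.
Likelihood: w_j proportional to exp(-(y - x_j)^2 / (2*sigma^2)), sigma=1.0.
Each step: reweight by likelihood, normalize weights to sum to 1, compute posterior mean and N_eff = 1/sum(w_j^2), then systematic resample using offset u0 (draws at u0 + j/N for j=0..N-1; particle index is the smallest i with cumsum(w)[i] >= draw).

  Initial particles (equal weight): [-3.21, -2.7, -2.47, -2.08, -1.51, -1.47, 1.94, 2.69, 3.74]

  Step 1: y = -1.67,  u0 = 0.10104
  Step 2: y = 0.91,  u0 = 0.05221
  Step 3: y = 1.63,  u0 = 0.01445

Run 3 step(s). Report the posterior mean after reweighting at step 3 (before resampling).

post_mean = -1.4984

step 1: w=[0.0678, 0.1305, 0.1611, 0.2039, 0.2190, 0.2174, 0.0003, 0.0000, 0.0000]  mean=-2.0415  Neff=5.4237  idx=[1, 2, 2, 3, 3, 4, 4, 5, 5]
step 2: w=[0.0058, 0.0129, 0.0129, 0.0448, 0.0448, 0.2092, 0.2092, 0.2302, 0.2302]  mean=-1.5743  Neff=5.0528  idx=[3, 5, 5, 6, 6, 7, 7, 8, 8]
step 3: w=[0.0164, 0.1153, 0.1153, 0.1153, 0.1153, 0.1306, 0.1306, 0.1306, 0.1306]  mean=-1.4984  Neff=8.2183  idx=[0, 1, 2, 3, 4, 5, 6, 7, 8]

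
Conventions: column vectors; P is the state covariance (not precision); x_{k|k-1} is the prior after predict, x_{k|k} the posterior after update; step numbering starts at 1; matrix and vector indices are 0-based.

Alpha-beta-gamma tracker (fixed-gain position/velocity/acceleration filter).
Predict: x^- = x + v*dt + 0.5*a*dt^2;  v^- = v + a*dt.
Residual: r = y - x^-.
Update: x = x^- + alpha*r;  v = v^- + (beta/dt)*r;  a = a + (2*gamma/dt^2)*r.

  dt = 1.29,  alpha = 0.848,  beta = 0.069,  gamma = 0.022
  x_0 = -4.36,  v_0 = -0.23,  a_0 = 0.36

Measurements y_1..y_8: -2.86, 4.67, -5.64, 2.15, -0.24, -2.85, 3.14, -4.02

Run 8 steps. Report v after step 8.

v_post = 2.1257

step 1: x_pred=-4.3572  r=1.4972  x^+=-3.0876  v^+=0.3145  a^+=0.3996
step 2: x_pred=-2.3494  r=7.0194  x^+=3.6030  v^+=1.2054  a^+=0.5852
step 3: x_pred=5.6449  r=-11.2849  x^+=-3.9247  v^+=1.3567  a^+=0.2868
step 4: x_pred=-1.9359  r=4.0859  x^+=1.5289  v^+=1.9452  a^+=0.3948
step 5: x_pred=4.3668  r=-4.6068  x^+=0.4602  v^+=2.2081  a^+=0.2730
step 6: x_pred=3.5359  r=-6.3859  x^+=-1.8793  v^+=2.2188  a^+=0.1042
step 7: x_pred=1.0696  r=2.0704  x^+=2.8253  v^+=2.4639  a^+=0.1589
step 8: x_pred=6.1360  r=-10.1560  x^+=-2.4763  v^+=2.1257  a^+=-0.1096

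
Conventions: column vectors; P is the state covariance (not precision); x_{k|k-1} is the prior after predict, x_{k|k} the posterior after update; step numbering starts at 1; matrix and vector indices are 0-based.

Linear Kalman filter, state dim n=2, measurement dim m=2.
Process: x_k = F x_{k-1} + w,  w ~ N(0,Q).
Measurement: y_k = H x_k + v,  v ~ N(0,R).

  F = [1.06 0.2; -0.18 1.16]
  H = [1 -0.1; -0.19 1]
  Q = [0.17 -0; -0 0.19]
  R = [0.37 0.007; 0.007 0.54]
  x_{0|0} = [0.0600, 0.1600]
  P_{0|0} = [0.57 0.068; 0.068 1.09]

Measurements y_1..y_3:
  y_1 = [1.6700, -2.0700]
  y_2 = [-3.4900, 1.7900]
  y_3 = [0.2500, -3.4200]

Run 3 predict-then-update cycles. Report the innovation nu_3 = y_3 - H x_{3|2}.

innov = [1.9900, -3.9532]

step 1: x^-=[0.0956, 0.1748]  P^-=[0.8829 0.2253; 0.2253 1.6468]  S=[1.2243 -0.0959; -0.0959 2.1330]  K=[0.7073 0.0588; 0.1088 0.7569]  nu=[1.5919, -2.2266]  x^+=[1.0908, -1.3373]  P^+=[0.2709 0.0882; 0.0882 0.4262]
step 2: x^-=[0.8887, -1.7476]  P^-=[0.5289 0.1524; 0.1524 0.7355]  S=[0.8757 -0.0117; -0.0117 1.2366]  K=[0.5871 0.0476; 0.0977 0.5722]  nu=[-4.5535, 3.7065]  x^+=[-1.6085, -0.0716]  P^+=[0.2248 0.0725; 0.0725 0.3235]
step 3: x^-=[-1.7193, 0.2065]  P^-=[0.4663 0.1187; 0.1187 0.6023]  S=[0.8186 -0.0209; -0.0209 1.1140]  K=[0.5561 0.0374; 0.0847 0.5220]  nu=[1.9900, -3.9532]  x^+=[-0.7607, -1.6883]  P^+=[0.2125 0.0645; 0.0645 0.2947]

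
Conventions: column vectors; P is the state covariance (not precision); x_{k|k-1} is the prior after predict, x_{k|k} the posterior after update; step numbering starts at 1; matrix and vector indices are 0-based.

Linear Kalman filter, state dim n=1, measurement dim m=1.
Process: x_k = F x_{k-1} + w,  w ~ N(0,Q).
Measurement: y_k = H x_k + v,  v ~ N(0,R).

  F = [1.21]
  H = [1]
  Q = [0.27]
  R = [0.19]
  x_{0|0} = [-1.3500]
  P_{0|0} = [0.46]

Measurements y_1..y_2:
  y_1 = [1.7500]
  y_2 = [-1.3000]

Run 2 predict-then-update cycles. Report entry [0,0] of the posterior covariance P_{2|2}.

step 1: x^-=[-1.6335]  P^-=[0.9435]  S=[1.1335]  K=[0.8324]  nu=[3.3835]  x^+=[1.1828]  P^+=[0.1582]
step 2: x^-=[1.4312]  P^-=[0.5015]  S=[0.6915]  K=[0.7253]  nu=[-2.7312]  x^+=[-0.5496]  P^+=[0.1378]

P_post[0,0] = 0.1378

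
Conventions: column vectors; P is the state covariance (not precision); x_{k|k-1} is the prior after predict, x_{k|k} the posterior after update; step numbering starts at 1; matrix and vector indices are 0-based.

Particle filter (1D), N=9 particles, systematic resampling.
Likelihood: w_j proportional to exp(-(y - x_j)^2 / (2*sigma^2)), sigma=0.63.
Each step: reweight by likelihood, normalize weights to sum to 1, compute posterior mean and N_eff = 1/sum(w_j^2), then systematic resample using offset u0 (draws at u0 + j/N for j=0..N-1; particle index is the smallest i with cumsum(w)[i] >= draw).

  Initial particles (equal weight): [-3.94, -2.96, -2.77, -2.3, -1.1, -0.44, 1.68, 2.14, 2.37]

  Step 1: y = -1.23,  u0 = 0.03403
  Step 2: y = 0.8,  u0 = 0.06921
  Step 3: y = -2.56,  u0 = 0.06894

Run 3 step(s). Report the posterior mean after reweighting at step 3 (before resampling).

post_mean = -0.9088

step 1: w=[0.0001, 0.0132, 0.0289, 0.1355, 0.5612, 0.2612, 0.0000, 0.0000, 0.0000]  mean=-1.1632  Neff=2.4846  idx=[2, 3, 4, 4, 4, 4, 4, 5, 5]
step 2: w=[0.0000, 0.0000, 0.0310, 0.0310, 0.0310, 0.0310, 0.0310, 0.4224, 0.4224]  mean=-0.5425  Neff=2.7651  idx=[4, 7, 7, 7, 7, 8, 8, 8, 8]
step 3: w=[0.7104, 0.0362, 0.0362, 0.0362, 0.0362, 0.0362, 0.0362, 0.0362, 0.0362]  mean=-0.9088  Neff=1.9414  idx=[0, 0, 0, 0, 0, 0, 1, 4, 7]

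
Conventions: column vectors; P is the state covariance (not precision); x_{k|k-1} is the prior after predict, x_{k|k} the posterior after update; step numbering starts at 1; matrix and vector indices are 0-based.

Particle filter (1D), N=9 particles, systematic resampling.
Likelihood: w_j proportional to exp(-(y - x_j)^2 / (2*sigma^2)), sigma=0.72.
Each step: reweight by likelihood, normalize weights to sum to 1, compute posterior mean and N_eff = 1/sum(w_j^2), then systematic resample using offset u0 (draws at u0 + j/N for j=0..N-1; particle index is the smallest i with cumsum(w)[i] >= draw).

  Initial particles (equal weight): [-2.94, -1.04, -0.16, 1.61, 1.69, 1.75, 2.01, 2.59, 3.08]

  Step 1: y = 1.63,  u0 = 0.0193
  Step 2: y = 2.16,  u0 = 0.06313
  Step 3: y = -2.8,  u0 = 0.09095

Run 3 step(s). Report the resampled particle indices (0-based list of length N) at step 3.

step 1: w=[0.0000, 0.0002, 0.0102, 0.2251, 0.2244, 0.2220, 0.1959, 0.0926, 0.0296]  mean=1.8529  Neff=5.0452  idx=[3, 3, 4, 4, 5, 5, 6, 6, 7]
step 2: w=[0.0982, 0.0982, 0.1063, 0.1063, 0.1118, 0.1118, 0.1287, 0.1287, 0.1100]  mean=1.8691  Neff=8.9198  idx=[0, 1, 2, 3, 4, 5, 6, 7, 8]
step 3: w=[0.2732, 0.2732, 0.1375, 0.1375, 0.0815, 0.0815, 0.0078, 0.0078, 0.0000]  mean=1.6611  Neff=4.9874  idx=[0, 0, 1, 1, 1, 2, 3, 4, 5]

resampled_idx = [0, 0, 1, 1, 1, 2, 3, 4, 5]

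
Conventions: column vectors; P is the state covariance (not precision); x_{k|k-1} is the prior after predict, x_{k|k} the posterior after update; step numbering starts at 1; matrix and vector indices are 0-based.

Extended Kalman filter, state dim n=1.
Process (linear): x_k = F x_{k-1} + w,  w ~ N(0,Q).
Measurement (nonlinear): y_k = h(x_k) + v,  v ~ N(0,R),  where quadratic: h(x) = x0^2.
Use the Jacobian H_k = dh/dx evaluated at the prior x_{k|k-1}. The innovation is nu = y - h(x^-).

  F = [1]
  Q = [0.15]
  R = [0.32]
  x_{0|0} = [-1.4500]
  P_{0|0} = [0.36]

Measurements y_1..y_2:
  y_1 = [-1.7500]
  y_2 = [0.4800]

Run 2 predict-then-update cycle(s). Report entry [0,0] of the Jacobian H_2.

step 1: x^-=[-1.4500]  P^-=[0.5100]  H_jac=[-2.9000]  S=[4.6091]  K=[-0.3209]  nu=[-3.8525]  x^+=[-0.2138]  P^+=[0.0354]
step 2: x^-=[-0.2138]  P^-=[0.1854]  H_jac=[-0.4276]  S=[0.3539]  K=[-0.2240]  nu=[0.4343]  x^+=[-0.3111]  P^+=[0.1677]

H_jac[0,0] = -0.4276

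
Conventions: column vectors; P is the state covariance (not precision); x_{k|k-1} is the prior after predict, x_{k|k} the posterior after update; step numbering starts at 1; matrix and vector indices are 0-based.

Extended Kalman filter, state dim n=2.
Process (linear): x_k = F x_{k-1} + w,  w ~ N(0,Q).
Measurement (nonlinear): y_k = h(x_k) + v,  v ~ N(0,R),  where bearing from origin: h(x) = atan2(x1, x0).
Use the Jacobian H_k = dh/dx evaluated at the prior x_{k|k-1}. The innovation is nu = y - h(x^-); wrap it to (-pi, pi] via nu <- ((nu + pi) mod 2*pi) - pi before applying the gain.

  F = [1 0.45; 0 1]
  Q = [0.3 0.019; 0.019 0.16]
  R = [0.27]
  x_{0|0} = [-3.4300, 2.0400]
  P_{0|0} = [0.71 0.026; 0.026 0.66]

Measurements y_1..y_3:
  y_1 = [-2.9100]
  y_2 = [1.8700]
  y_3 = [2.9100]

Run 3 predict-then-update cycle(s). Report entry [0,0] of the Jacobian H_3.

step 1: x^-=[-2.5120, 2.0400]  P^-=[1.1670 0.3420; 0.3420 0.8200]  H_jac=[-0.1948 -0.2399]  S=[0.3934]  K=[-0.7864; -0.6693]  nu=[0.9137]  x^+=[-3.2305, 1.4285]  P^+=[0.9238 0.1349; 0.1349 0.6438]
step 2: x^-=[-2.5877, 1.4285]  P^-=[1.4755 0.4436; 0.4436 0.8038]  H_jac=[-0.1635 -0.2962]  S=[0.4229]  K=[-0.8811; -0.7344]  nu=[-0.7672]  x^+=[-1.9117, 1.9919]  P^+=[1.1472 0.1699; 0.1699 0.5757]
step 3: x^-=[-1.0153, 1.9919]  P^-=[1.7167 0.4480; 0.4480 0.7357]  H_jac=[-0.3985 -0.2031]  S=[0.6455]  K=[-1.2008; -0.5081]  nu=[0.8678]  x^+=[-2.0574, 1.5510]  P^+=[0.7860 0.0542; 0.0542 0.5690]

H_jac[0,0] = -0.3985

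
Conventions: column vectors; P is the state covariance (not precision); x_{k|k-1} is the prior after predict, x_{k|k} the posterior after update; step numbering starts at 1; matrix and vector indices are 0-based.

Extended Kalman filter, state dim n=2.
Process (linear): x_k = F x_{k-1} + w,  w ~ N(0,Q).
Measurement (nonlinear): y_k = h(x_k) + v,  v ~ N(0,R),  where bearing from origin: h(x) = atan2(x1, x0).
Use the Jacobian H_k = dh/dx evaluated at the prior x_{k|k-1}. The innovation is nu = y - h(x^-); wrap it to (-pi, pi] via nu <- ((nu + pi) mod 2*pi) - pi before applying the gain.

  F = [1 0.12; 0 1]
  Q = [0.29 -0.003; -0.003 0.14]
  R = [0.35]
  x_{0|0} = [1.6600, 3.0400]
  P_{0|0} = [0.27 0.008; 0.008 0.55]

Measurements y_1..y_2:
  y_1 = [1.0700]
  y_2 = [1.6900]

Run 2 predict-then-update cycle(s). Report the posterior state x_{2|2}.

step 1: x^-=[2.0248, 3.0400]  P^-=[0.5698 0.0710; 0.0710 0.6900]  H_jac=[-0.2279 0.1518]  S=[0.3906]  K=[-0.3049; 0.2267]  nu=[0.0868]  x^+=[1.9983, 3.0597]  P^+=[0.5335 0.0980; 0.0980 0.6699]
step 2: x^-=[2.3655, 3.0597]  P^-=[0.8567 0.1754; 0.1754 0.8099]  H_jac=[-0.2046 0.1582]  S=[0.3948]  K=[-0.3737; 0.2336]  nu=[0.7773]  x^+=[2.0750, 3.2413]  P^+=[0.8016 0.2098; 0.2098 0.7884]

x_post = [2.0750, 3.2413]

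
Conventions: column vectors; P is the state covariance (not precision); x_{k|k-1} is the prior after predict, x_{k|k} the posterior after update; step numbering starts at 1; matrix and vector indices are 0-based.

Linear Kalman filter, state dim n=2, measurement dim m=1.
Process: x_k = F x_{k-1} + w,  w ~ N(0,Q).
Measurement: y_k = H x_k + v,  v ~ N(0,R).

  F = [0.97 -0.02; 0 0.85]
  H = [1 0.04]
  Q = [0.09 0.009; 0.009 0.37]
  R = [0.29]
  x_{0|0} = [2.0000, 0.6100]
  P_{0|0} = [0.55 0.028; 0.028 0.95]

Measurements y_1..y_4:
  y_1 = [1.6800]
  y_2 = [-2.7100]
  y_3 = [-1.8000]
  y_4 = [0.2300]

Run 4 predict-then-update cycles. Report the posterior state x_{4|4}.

x_post = [-0.4960, 0.2008]

step 1: x^-=[1.9278, 0.5185]  P^-=[0.6068 0.0159; 0.0159 1.0564]  S=[0.8998]  K=[0.6751; 0.0647]  nu=[-0.2685]  x^+=[1.7465, 0.5011]  P^+=[0.1967 -0.0233; -0.0233 1.0526]
step 2: x^-=[1.6841, 0.4260]  P^-=[0.2764 -0.0281; -0.0281 1.1305]  S=[0.5660]  K=[0.4864; 0.0302]  nu=[-4.4111]  x^+=[-0.4615, 0.2929]  P^+=[0.1425 -0.0365; -0.0365 1.1300]
step 3: x^-=[-0.4535, 0.2490]  P^-=[0.2260 -0.0403; -0.0403 1.1864]  S=[0.5146]  K=[0.4359; 0.0140]  nu=[-1.3565]  x^+=[-1.0448, 0.2300]  P^+=[0.1282 -0.0434; -0.0434 1.1863]
step 4: x^-=[-1.0181, 0.1955]  P^-=[0.2127 -0.0470; -0.0470 1.2271]  S=[0.5009]  K=[0.4209; 0.0043]  nu=[1.2403]  x^+=[-0.4960, 0.2008]  P^+=[0.1240 -0.0478; -0.0478 1.2271]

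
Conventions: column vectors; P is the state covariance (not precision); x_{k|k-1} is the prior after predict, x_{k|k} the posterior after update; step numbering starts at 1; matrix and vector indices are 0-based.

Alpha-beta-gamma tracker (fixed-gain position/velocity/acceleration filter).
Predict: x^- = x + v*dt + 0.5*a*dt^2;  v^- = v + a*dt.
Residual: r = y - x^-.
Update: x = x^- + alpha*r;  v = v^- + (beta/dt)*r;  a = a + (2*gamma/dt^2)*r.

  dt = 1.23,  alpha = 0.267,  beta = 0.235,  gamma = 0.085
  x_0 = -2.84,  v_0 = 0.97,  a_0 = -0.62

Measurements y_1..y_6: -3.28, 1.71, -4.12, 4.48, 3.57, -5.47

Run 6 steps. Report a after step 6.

step 1: x_pred=-2.1159  r=-1.1641  x^+=-2.4267  v^+=-0.0150  a^+=-0.7508
step 2: x_pred=-3.0131  r=4.7231  x^+=-1.7520  v^+=-0.0361  a^+=-0.2201
step 3: x_pred=-1.9630  r=-2.1570  x^+=-2.5389  v^+=-0.7189  a^+=-0.4625
step 4: x_pred=-3.7730  r=8.2530  x^+=-1.5695  v^+=0.2890  a^+=0.4649
step 5: x_pred=-0.8623  r=4.4323  x^+=0.3211  v^+=1.7077  a^+=0.9629
step 6: x_pred=3.1500  r=-8.6200  x^+=0.8485  v^+=1.2452  a^+=-0.0057

a_post = -0.0057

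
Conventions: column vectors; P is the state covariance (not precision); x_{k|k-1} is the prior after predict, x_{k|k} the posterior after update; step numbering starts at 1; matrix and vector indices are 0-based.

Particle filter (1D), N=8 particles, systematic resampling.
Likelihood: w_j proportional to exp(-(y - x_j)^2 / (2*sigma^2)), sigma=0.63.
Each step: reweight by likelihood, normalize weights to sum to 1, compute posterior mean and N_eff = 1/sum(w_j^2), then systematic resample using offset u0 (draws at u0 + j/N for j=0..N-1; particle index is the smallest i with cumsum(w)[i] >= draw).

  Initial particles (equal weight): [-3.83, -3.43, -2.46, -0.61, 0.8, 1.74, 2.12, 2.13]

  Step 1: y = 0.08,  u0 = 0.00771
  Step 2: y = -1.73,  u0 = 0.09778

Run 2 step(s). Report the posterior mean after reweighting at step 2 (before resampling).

step 1: w=[0.0000, 0.0000, 0.0003, 0.4941, 0.4684, 0.0280, 0.0048, 0.0045]  mean=0.1411  Neff=2.1536  idx=[3, 3, 3, 3, 4, 4, 4, 4]
step 2: w=[0.2496, 0.2496, 0.2496, 0.2496, 0.0004, 0.0004, 0.0004, 0.0004]  mean=-0.6078  Neff=4.0122  idx=[0, 0, 1, 1, 2, 2, 3, 3]

post_mean = -0.6078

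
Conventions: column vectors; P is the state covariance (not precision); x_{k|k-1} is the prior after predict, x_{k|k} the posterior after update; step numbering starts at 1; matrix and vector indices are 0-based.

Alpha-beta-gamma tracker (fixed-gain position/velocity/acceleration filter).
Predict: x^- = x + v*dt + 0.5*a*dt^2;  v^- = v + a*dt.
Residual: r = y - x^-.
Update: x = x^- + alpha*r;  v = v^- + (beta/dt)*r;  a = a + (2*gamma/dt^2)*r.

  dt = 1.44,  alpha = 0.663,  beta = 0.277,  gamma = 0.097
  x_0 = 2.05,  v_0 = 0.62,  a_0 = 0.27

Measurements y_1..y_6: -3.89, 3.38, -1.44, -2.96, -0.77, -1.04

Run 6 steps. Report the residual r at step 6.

step 1: x_pred=3.2227  r=-7.1127  x^+=-1.4930  v^+=-0.3594  a^+=-0.3954
step 2: x_pred=-2.4206  r=5.8006  x^+=1.4252  v^+=0.1869  a^+=0.1472
step 3: x_pred=1.8471  r=-3.2871  x^+=-0.3323  v^+=-0.2333  a^+=-0.1603
step 4: x_pred=-0.8345  r=-2.1255  x^+=-2.2437  v^+=-0.8730  a^+=-0.3592
step 5: x_pred=-3.8732  r=3.1032  x^+=-1.8158  v^+=-0.7933  a^+=-0.0688
step 6: x_pred=-3.0294  r=1.9894  x^+=-1.7104  v^+=-0.5097  a^+=0.1173

resid = 1.9894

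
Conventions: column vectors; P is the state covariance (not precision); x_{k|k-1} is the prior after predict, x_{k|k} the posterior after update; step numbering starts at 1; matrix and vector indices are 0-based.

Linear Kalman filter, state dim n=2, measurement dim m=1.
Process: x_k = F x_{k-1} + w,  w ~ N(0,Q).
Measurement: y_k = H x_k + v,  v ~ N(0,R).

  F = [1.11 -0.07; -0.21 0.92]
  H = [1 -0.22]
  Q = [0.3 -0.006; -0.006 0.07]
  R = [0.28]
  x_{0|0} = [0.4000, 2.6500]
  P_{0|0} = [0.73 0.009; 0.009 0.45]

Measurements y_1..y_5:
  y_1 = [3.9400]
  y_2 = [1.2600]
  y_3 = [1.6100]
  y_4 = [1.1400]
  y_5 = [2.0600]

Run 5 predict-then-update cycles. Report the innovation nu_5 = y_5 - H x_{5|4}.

innov = [0.3690]

step 1: x^-=[0.2585, 2.3540]  P^-=[1.2002 -0.1958; -0.1958 0.4796]  S=[1.5896]  K=[0.7822; -0.1896]  nu=[4.1994]  x^+=[3.5431, 1.5580]  P^+=[0.2278 0.0399; 0.0399 0.4225]
step 2: x^-=[3.8237, 0.6893]  P^-=[0.5765 -0.0450; -0.0450 0.4222]  S=[0.8968]  K=[0.6539; -0.1538]  nu=[-2.4121]  x^+=[2.2464, 1.0602]  P^+=[0.1930 0.0452; 0.0452 0.4010]
step 3: x^-=[2.4193, 0.5036]  P^-=[0.5328 -0.0300; -0.0300 0.4005]  S=[0.8454]  K=[0.6380; -0.1397]  nu=[-0.6985]  x^+=[1.9736, 0.6012]  P^+=[0.1886 0.0453; 0.0453 0.3840]
step 4: x^-=[2.1486, 0.1387]  P^-=[0.5272 -0.0277; -0.0277 0.3858]  S=[0.8381]  K=[0.6364; -0.1343]  nu=[-0.9781]  x^+=[1.5262, 0.2701]  P^+=[0.1878 0.0439; 0.0439 0.3707]
step 5: x^-=[1.6752, -0.0720]  P^-=[0.5264 -0.0282; -0.0282 0.3750]  S=[0.8370]  K=[0.6364; -0.1322]  nu=[0.3690]  x^+=[1.9100, -0.1208]  P^+=[0.1875 0.0423; 0.0423 0.3604]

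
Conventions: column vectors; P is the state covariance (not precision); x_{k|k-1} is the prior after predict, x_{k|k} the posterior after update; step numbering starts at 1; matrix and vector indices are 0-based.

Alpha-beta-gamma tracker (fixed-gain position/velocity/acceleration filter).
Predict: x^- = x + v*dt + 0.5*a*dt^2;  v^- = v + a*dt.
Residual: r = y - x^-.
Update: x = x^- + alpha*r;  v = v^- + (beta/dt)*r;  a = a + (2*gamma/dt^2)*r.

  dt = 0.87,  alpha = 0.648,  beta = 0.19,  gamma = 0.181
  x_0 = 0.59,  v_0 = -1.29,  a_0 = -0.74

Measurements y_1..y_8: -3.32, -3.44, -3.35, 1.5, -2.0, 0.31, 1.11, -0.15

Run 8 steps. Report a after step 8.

a_post = -5.6702

step 1: x_pred=-0.8124  r=-2.5076  x^+=-2.4373  v^+=-2.4814  a^+=-1.9393
step 2: x_pred=-5.3301  r=1.8901  x^+=-4.1053  v^+=-3.7559  a^+=-1.0354
step 3: x_pred=-7.7648  r=4.4148  x^+=-4.9040  v^+=-3.6925  a^+=1.0761
step 4: x_pred=-7.7092  r=9.2092  x^+=-1.7416  v^+=-0.7451  a^+=5.4805
step 5: x_pred=-0.3158  r=-1.6842  x^+=-1.4071  v^+=3.6552  a^+=4.6750
step 6: x_pred=3.5421  r=-3.2321  x^+=1.4477  v^+=7.0166  a^+=3.1292
step 7: x_pred=8.7364  r=-7.6264  x^+=3.7945  v^+=8.0735  a^+=-0.5182
step 8: x_pred=10.6223  r=-10.7723  x^+=3.6418  v^+=5.2700  a^+=-5.6702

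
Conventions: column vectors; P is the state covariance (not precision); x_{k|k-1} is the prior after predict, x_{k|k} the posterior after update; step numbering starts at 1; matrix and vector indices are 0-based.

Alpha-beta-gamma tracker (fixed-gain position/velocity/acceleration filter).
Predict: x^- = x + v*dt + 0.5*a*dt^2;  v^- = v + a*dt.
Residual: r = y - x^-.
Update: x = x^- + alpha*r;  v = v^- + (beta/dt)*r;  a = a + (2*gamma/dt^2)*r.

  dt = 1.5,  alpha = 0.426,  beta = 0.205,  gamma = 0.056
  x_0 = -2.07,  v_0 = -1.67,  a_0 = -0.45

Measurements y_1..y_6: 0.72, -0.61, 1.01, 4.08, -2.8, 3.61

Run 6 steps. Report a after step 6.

a_post = 0.4298

step 1: x_pred=-5.0812  r=5.8012  x^+=-2.6099  v^+=-1.5522  a^+=-0.1612
step 2: x_pred=-5.1195  r=4.5095  x^+=-3.1985  v^+=-1.1777  a^+=0.0632
step 3: x_pred=-4.8939  r=5.9039  x^+=-2.3788  v^+=-0.2760  a^+=0.3571
step 4: x_pred=-2.3910  r=6.4710  x^+=0.3656  v^+=1.1441  a^+=0.6792
step 5: x_pred=2.8459  r=-5.6459  x^+=0.4408  v^+=1.3914  a^+=0.3982
step 6: x_pred=2.9758  r=0.6342  x^+=3.2460  v^+=2.0753  a^+=0.4298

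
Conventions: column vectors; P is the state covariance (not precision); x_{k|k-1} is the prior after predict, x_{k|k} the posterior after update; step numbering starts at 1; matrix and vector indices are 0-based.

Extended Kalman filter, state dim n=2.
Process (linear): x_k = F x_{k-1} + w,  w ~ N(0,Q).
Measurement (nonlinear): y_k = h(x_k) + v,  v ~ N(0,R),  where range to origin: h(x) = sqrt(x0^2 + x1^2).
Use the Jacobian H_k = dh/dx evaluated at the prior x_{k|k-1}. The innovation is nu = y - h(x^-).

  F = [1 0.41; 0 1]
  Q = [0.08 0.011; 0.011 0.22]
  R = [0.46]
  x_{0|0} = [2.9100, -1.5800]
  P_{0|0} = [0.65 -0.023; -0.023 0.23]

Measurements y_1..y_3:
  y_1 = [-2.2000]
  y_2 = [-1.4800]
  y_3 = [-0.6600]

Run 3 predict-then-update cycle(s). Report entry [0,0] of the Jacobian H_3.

step 1: x^-=[2.2622, -1.5800]  P^-=[0.7498 0.0823; 0.0823 0.4500]  H_jac=[0.8198 -0.5726]  S=[1.0342]  K=[0.5488; -0.1839]  nu=[-4.9593]  x^+=[-0.4595, -0.6680]  P^+=[0.4383 0.1867; 0.1867 0.4150]
step 2: x^-=[-0.7334, -0.6680]  P^-=[0.7412 0.3678; 0.3678 0.6350]  H_jac=[-0.7393 -0.6734]  S=[1.5193]  K=[-0.5237; -0.4605]  nu=[-2.4720]  x^+=[0.5612, 0.4703]  P^+=[0.3245 0.0015; 0.0015 0.3129]
step 3: x^-=[0.7540, 0.4703]  P^-=[0.4583 0.1408; 0.1408 0.5329]  H_jac=[0.8485 0.5292]  S=[1.0656]  K=[0.4348; 0.3767]  nu=[-1.5486]  x^+=[0.0806, -0.1132]  P^+=[0.2568 -0.0338; -0.0338 0.3817]

H_jac[0,0] = 0.8485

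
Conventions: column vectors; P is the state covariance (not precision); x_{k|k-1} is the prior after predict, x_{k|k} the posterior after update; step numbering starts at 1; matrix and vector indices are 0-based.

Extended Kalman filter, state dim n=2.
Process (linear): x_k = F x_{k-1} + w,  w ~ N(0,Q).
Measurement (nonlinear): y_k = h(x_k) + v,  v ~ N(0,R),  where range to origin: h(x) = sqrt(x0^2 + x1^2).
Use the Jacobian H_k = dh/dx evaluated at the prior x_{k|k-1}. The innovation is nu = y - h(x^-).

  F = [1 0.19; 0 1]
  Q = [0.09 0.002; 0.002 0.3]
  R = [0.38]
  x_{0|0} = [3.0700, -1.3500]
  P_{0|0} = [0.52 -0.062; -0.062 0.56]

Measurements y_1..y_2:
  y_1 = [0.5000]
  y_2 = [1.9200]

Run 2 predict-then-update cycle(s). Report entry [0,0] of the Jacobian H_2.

step 1: x^-=[2.8135, -1.3500]  P^-=[0.6067 0.0464; 0.0464 0.8600]  H_jac=[0.9016 -0.4326]  S=[0.9979]  K=[0.5280; -0.3309]  nu=[-2.6206]  x^+=[1.4298, -0.4828]  P^+=[0.3285 0.2207; 0.2207 0.7507]
step 2: x^-=[1.3381, -0.4828]  P^-=[0.5295 0.3654; 0.3654 1.0507]  H_jac=[0.9406 -0.3394]  S=[0.7362]  K=[0.5080; -0.0176]  nu=[0.4975]  x^+=[1.5908, -0.4915]  P^+=[0.3394 0.3720; 0.3720 1.0505]

H_jac[0,0] = 0.9406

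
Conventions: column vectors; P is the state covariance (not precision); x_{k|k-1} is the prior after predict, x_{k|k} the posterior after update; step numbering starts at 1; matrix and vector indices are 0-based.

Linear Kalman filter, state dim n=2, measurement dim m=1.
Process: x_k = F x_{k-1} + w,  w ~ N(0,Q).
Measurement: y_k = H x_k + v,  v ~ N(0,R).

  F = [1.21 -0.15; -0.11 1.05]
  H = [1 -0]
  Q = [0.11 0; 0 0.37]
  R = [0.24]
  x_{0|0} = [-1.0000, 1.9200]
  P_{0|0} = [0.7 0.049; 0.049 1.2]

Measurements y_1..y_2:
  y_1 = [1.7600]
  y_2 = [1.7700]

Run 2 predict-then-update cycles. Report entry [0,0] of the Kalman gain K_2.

step 1: x^-=[-1.4980, 2.1260]  P^-=[1.1441 -0.2191; -0.2191 1.6902]  S=[1.3841]  K=[0.8266; -0.1583]  nu=[3.2580]  x^+=[1.1951, 1.6102]  P^+=[0.1984 -0.0380; -0.0380 1.6555]
step 2: x^-=[1.2045, 1.5593]  P^-=[0.4515 -0.3360; -0.3360 2.2063]  S=[0.6915]  K=[0.6529; -0.4860]  nu=[0.5655]  x^+=[1.5737, 1.2845]  P^+=[0.1567 -0.1166; -0.1166 2.0430]

K[0,0] = 0.6529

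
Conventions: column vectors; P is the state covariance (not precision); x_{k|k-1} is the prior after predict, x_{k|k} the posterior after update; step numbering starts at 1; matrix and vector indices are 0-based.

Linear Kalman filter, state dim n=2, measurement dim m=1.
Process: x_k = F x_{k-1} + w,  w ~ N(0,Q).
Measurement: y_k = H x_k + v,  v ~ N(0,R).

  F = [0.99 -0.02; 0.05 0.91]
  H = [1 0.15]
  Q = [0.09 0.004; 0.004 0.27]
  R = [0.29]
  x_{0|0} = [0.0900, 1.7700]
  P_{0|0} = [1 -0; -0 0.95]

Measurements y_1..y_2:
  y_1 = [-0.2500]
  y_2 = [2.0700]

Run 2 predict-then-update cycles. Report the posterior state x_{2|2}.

x_post = [0.7632, 1.6081]

step 1: x^-=[0.0537, 1.6152]  P^-=[1.0705 0.0362; 0.0362 1.0592]  S=[1.3952]  K=[0.7712; 0.1398]  nu=[-0.5460]  x^+=[-0.3673, 1.5389]  P^+=[0.2408 -0.1142; -0.1142 1.0319]
step 2: x^-=[-0.3944, 1.3820]  P^-=[0.3309 -0.1057; -0.1057 1.1147]  S=[0.6143]  K=[0.5129; 0.1002]  nu=[2.2571]  x^+=[0.7632, 1.6081]  P^+=[0.1693 -0.1372; -0.1372 1.1086]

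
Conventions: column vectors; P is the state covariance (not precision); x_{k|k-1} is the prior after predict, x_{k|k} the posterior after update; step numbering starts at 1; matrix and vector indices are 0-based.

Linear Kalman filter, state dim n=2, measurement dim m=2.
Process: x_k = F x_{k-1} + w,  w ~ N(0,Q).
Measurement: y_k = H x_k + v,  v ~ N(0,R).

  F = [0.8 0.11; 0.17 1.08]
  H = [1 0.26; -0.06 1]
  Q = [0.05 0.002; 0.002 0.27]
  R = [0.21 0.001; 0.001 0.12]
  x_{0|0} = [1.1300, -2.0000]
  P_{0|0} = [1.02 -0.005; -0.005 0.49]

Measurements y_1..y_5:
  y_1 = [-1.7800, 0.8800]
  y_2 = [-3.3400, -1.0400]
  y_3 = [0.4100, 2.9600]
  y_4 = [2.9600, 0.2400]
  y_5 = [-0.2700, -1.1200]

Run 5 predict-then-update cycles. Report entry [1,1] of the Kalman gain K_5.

step 1: x^-=[0.6840, -1.9679]  P^-=[0.7078 0.1945; 0.1945 0.8692]  S=[1.0778 0.3760; 0.3760 0.9684]  K=[0.7506 -0.1344; 0.0940 0.8490]  nu=[-1.9523, 2.8889]  x^+=[-1.1698, 0.3014]  P^+=[0.1590 -0.0058; -0.0058 0.1016]
step 2: x^-=[-0.9027, 0.1266]  P^-=[0.1520 0.0305; 0.0305 0.3910]  S=[0.4043 0.1236; 0.1236 0.5079]  K=[0.4134 -0.0584; 0.1002 0.7419]  nu=[-2.4702, -1.2208]  x^+=[-1.8526, -1.0265]  P^+=[0.0871 -0.0014; -0.0014 0.0890]
step 3: x^-=[-1.5950, -1.4236]  P^-=[0.1066 0.0232; 0.0232 0.3759]  S=[0.3541 0.1152; 0.1152 0.4935]  K=[0.3322 -0.0435; 0.1025 0.7349]  nu=[2.3751, 4.2879]  x^+=[-0.9923, 1.9712]  P^+=[0.0699 -0.0007; -0.0007 0.0883]
step 4: x^-=[-0.5770, 1.9602]  P^-=[0.0957 0.0214; 0.0214 0.3747]  S=[0.3421 0.1137; 0.1137 0.4925]  K=[0.3091 -0.0396; 0.1031 0.7344]  nu=[3.0273, -1.7548]  x^+=[0.4283, 0.9836]  P^+=[0.0650 -0.0005; -0.0005 0.0882]
step 5: x^-=[0.4508, 1.1351]  P^-=[0.0926 0.0208; 0.0208 0.3746]  S=[0.3387 0.1133; 0.1133 0.4924]  K=[0.3022 -0.0385; 0.1033 0.7344]  nu=[-1.0159, -2.2280]  x^+=[0.2296, -0.6061]  P^+=[0.0636 -0.0005; -0.0005 0.0882]

K[1,1] = 0.7344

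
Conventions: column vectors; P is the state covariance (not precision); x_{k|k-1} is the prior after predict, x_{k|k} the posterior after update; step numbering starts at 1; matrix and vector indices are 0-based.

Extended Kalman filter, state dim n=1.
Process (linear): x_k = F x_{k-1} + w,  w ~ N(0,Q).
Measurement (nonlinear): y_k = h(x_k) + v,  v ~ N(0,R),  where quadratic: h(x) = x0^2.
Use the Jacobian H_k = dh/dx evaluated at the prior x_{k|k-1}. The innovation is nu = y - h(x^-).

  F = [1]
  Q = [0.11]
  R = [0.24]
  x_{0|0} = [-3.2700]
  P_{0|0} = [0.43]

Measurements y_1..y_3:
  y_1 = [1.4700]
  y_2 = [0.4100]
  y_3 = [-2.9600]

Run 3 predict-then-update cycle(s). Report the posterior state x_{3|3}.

x_post = [0.2132]

step 1: x^-=[-3.2700]  P^-=[0.5400]  H_jac=[-6.5400]  S=[23.3367]  K=[-0.1513]  nu=[-9.2229]  x^+=[-1.8743]  P^+=[0.0056]
step 2: x^-=[-1.8743]  P^-=[0.1156]  H_jac=[-3.7485]  S=[1.8637]  K=[-0.2324]  nu=[-3.1029]  x^+=[-1.1531]  P^+=[0.0149]
step 3: x^-=[-1.1531]  P^-=[0.1249]  H_jac=[-2.3062]  S=[0.9042]  K=[-0.3185]  nu=[-4.2897]  x^+=[0.2132]  P^+=[0.0331]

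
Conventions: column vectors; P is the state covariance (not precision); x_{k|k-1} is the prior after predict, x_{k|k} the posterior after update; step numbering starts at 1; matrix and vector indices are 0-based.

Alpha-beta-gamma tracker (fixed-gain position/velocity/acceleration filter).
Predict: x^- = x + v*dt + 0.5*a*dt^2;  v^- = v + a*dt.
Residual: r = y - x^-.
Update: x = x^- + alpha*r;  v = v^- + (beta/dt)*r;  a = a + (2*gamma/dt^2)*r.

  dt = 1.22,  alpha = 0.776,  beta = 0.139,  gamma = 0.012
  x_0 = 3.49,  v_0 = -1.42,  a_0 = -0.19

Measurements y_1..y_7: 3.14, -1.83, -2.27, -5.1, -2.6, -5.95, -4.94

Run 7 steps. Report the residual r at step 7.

resid = 3.5213

step 1: x_pred=1.6162  r=1.5238  x^+=2.7987  v^+=-1.4782  a^+=-0.1654
step 2: x_pred=0.8722  r=-2.7022  x^+=-1.2247  v^+=-1.9879  a^+=-0.2090
step 3: x_pred=-3.8055  r=1.5355  x^+=-2.6139  v^+=-2.0679  a^+=-0.1842
step 4: x_pred=-5.2739  r=0.1739  x^+=-5.1390  v^+=-2.2729  a^+=-0.1814
step 5: x_pred=-8.0469  r=5.4469  x^+=-3.8201  v^+=-1.8736  a^+=-0.0936
step 6: x_pred=-6.1756  r=0.2256  x^+=-6.0005  v^+=-1.9621  a^+=-0.0900
step 7: x_pred=-8.4613  r=3.5213  x^+=-5.7288  v^+=-1.6707  a^+=-0.0332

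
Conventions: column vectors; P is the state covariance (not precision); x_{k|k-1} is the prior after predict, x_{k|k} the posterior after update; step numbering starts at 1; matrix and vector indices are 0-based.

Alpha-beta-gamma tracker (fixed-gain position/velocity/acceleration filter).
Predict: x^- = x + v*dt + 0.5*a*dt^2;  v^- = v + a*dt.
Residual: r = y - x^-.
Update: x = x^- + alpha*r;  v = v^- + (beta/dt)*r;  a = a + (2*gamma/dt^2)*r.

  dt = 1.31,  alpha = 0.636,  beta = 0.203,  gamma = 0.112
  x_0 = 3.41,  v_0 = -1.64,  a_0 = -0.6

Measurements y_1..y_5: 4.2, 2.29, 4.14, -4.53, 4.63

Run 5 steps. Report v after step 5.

v_post = 0.2052

step 1: x_pred=0.7468  r=3.4532  x^+=2.9430  v^+=-1.8909  a^+=-0.1493
step 2: x_pred=0.3379  r=1.9521  x^+=1.5794  v^+=-1.7839  a^+=0.1055
step 3: x_pred=-0.6669  r=4.8069  x^+=2.3903  v^+=-0.9007  a^+=0.7330
step 4: x_pred=1.8392  r=-6.3692  x^+=-2.2116  v^+=-0.9275  a^+=-0.0984
step 5: x_pred=-3.5111  r=8.1411  x^+=1.6667  v^+=0.2052  a^+=0.9643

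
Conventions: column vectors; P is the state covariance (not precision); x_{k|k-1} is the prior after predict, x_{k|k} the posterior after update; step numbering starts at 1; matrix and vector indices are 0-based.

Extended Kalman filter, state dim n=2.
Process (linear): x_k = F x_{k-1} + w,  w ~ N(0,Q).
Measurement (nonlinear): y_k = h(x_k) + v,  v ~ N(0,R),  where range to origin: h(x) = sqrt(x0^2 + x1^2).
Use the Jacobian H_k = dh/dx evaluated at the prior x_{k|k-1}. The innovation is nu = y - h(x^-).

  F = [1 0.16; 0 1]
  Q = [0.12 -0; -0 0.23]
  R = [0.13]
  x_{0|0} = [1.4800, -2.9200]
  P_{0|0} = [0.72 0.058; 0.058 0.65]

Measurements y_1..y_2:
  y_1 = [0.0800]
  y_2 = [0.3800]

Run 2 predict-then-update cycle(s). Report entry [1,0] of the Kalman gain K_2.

step 1: x^-=[1.0128, -2.9200]  P^-=[0.8752 0.1620; 0.1620 0.8800]  H_jac=[0.3277 -0.9448]  S=[0.9092]  K=[0.1471; -0.8561]  nu=[-3.0107]  x^+=[0.5699, -0.3426]  P^+=[0.8555 0.2765; 0.2765 0.2137]
step 2: x^-=[0.5151, -0.3426]  P^-=[1.0695 0.3107; 0.3107 0.4437]  H_jac=[0.8326 -0.5539]  S=[0.7210]  K=[0.9964; 0.0179]  nu=[-0.2386]  x^+=[0.2773, -0.3469]  P^+=[0.3537 0.2978; 0.2978 0.4435]

K[1,0] = 0.0179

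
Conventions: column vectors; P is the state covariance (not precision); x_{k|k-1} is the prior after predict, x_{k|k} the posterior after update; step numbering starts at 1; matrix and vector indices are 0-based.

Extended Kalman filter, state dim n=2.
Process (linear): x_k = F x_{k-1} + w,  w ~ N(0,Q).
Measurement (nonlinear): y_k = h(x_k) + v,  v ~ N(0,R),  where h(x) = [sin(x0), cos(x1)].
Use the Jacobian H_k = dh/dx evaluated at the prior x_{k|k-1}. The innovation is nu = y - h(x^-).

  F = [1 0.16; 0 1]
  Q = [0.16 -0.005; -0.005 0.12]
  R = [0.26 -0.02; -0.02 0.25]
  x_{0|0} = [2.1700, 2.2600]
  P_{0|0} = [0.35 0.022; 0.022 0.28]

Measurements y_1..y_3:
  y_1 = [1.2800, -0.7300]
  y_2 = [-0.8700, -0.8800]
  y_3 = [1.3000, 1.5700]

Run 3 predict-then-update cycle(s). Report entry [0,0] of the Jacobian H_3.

step 1: x^-=[2.5316, 2.2600]  P^-=[0.5242 0.0618; 0.0618 0.4000]  H_jac=[-0.8197 0.0000; 0.0000 -0.7718]  S=[0.6122 0.0191; 0.0191 0.4882]  K=[-0.6997 -0.0703; -0.0631 -0.6298]  nu=[0.7071, -0.0941]  x^+=[2.0434, 2.2746]  P^+=[0.2202 0.0046; 0.0046 0.2024]
step 2: x^-=[2.4074, 2.2746]  P^-=[0.3869 0.0320; 0.0320 0.3224]  H_jac=[-0.7424 0.0000; 0.0000 -0.7624]  S=[0.4732 -0.0019; -0.0019 0.4374]  K=[-0.6072 -0.0584; -0.0525 -0.5622]  nu=[-1.5400, -0.2329]  x^+=[3.3560, 2.4863]  P^+=[0.2111 0.0032; 0.0032 0.1830]
step 3: x^-=[3.7539, 2.4863]  P^-=[0.3768 0.0275; 0.0275 0.3030]  H_jac=[-0.8184 0.0000; 0.0000 -0.6094]  S=[0.5123 -0.0063; -0.0063 0.3625]  K=[-0.6025 -0.0567; -0.0502 -0.5102]  nu=[1.8747, 2.3629]  x^+=[2.4903, 1.1868]  P^+=[0.1901 0.0035; 0.0035 0.2077]

H_jac[0,0] = -0.8184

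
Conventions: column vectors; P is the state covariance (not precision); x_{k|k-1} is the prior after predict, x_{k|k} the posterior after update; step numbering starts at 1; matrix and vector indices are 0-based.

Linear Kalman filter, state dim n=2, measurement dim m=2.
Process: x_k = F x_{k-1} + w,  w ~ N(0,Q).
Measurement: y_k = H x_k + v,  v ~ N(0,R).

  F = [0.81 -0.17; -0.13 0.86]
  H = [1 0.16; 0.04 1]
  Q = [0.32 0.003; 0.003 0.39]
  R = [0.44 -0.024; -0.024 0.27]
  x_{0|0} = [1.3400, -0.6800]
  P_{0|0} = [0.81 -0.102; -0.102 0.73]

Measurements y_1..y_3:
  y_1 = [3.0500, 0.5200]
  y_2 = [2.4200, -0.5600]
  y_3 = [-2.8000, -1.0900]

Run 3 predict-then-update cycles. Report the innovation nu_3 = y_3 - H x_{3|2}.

innov = [-4.5712, -0.4576]

step 1: x^-=[1.2010, -0.7590]  P^-=[0.9006 -0.2623; -0.2623 0.9664]  S=[1.2814 -0.0974; -0.0974 1.2169]  K=[0.6600 -0.1332; -0.0245 0.7836]  nu=[1.9704, 1.2310]  x^+=[2.3375, 0.1573]  P^+=[0.3038 -0.0639; -0.0639 0.2147]
step 2: x^-=[1.8666, -0.1686]  P^-=[0.5431 -0.1063; -0.1063 0.5682]  S=[0.9637 -0.0184; -0.0184 0.8306]  K=[0.5443 -0.0898; -0.0031 0.6789]  nu=[0.5804, -0.4660]  x^+=[2.2244, -0.4868]  P^+=[0.2492 -0.0473; -0.0473 0.1853]
step 3: x^-=[1.8845, -0.7078]  P^-=[0.5019 -0.0843; -0.0843 0.5418]  S=[0.9288 -0.0021; -0.0021 0.8059]  K=[0.5257 -0.0783; 0.0041 0.6682]  nu=[-4.5712, -0.4576]  x^+=[-0.4826, -1.0321]  P^+=[0.2401 -0.0434; -0.0434 0.1820]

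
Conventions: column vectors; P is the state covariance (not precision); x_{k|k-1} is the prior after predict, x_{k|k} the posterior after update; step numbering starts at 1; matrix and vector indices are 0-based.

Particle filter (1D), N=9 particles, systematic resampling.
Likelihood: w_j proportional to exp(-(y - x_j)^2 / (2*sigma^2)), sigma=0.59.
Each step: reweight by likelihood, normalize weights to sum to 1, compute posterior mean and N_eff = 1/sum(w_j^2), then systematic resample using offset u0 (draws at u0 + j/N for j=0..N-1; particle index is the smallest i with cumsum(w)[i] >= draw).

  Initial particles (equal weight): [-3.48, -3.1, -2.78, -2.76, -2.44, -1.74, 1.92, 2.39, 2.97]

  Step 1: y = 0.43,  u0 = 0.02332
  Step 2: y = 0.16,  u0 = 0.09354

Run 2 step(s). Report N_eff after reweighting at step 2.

step 1: w=[0.0000, 0.0000, 0.0000, 0.0000, 0.0002, 0.0248, 0.8866, 0.0863, 0.0020]  mean=1.8710  Neff=1.2592  idx=[5, 6, 6, 6, 6, 6, 6, 6, 7]
step 2: w=[0.0635, 0.1325, 0.1325, 0.1325, 0.1325, 0.1325, 0.1325, 0.1325, 0.0090]  mean=1.6919  Neff=7.8728  idx=[1, 2, 2, 3, 4, 5, 6, 7, 7]

N_eff = 7.8728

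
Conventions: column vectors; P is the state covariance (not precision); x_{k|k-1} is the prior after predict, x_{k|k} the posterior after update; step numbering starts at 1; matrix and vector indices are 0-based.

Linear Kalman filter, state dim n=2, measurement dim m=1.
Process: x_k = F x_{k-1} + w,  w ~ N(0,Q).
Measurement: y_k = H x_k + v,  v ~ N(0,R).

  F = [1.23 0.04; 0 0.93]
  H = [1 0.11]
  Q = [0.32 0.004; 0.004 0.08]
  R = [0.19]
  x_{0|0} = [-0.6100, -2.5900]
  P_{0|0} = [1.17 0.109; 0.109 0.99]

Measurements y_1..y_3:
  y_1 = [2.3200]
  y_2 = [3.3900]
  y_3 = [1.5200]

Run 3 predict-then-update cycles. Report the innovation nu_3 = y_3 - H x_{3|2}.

innov = [-2.3679]

step 1: x^-=[-0.8539, -2.4087]  P^-=[2.1024 0.1655; 0.1655 0.9363]  S=[2.3401]  K=[0.9062; 0.1147]  nu=[3.4389]  x^+=[2.2623, -2.0141]  P^+=[0.1807 -0.0778; -0.0778 0.9054]
step 2: x^-=[2.7021, -1.8731]  P^-=[0.5872 -0.0513; -0.0513 0.8631]  S=[0.7764]  K=[0.7491; 0.0562]  nu=[0.8939]  x^+=[3.3718, -1.8229]  P^+=[0.1516 -0.0840; -0.0840 0.8607]
step 3: x^-=[4.0743, -1.6953]  P^-=[0.5424 -0.0601; -0.0601 0.8244]  S=[0.7292]  K=[0.7348; 0.0420]  nu=[-2.3679]  x^+=[2.3344, -1.7947]  P^+=[0.1487 -0.0826; -0.0826 0.8231]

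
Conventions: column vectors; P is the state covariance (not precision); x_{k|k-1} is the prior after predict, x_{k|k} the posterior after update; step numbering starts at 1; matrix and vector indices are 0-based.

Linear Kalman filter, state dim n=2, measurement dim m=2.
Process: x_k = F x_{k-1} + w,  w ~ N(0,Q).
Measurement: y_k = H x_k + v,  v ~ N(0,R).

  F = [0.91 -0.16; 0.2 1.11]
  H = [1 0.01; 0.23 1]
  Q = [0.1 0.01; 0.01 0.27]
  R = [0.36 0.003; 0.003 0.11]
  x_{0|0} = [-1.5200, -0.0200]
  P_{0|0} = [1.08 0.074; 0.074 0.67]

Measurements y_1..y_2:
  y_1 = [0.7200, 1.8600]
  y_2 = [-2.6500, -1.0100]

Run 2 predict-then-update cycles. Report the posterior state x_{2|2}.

step 1: x^-=[-1.3800, -0.3262]  P^-=[0.9900 0.1599; 0.1599 1.1716]  S=[1.3533 0.4027; 0.4027 1.4075]  K=[0.7113 0.0719; -0.1406 0.8987]  nu=[2.1033, 2.5036]  x^+=[0.2961, 1.6281]  P^+=[0.2568 -0.0490; -0.0490 0.1097]
step 2: x^-=[0.0089, 1.8664]  P^-=[0.3297 -0.0107; -0.0107 0.3937]  S=[0.6895 0.0721; 0.0721 0.5162]  K=[0.4717 0.0603; -0.0903 0.7705]  nu=[-2.6776, -2.8785]  x^+=[-1.4278, -0.1096]  P^+=[0.1703 -0.0311; -0.0311 0.0916]

x_post = [-1.4278, -0.1096]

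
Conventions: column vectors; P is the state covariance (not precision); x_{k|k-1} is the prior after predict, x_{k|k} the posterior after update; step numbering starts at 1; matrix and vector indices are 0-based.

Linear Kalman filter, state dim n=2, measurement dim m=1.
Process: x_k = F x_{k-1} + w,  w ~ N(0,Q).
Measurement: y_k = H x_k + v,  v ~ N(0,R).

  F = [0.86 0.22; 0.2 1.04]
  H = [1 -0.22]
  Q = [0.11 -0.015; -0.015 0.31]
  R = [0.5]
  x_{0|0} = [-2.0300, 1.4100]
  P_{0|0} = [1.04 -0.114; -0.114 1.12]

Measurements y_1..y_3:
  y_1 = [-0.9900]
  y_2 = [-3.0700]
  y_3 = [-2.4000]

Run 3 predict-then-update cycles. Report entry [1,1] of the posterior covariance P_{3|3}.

P_post[1,1] = 2.5315

step 1: x^-=[-1.4356, 1.0604]  P^-=[0.8903 0.3132; 0.3132 1.5156]  S=[1.3258]  K=[0.6195; -0.0153]  nu=[0.6789]  x^+=[-1.0150, 1.0500]  P^+=[0.3814 0.3257; 0.3257 1.5153]
step 2: x^-=[-0.6419, 0.8890]  P^-=[0.5887 0.7029; 0.7029 2.0997]  S=[0.8810]  K=[0.4927; 0.2736]  nu=[-2.2325]  x^+=[-1.7418, 0.2783]  P^+=[0.3749 0.5842; 0.5842 2.0337]
step 3: x^-=[-1.4367, -0.0590]  P^-=[0.7067 1.0630; 1.0630 2.7677]  S=[0.8730]  K=[0.5417; 0.5202]  nu=[-0.9763]  x^+=[-1.9655, -0.5668]  P^+=[0.4506 0.8170; 0.8170 2.5315]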